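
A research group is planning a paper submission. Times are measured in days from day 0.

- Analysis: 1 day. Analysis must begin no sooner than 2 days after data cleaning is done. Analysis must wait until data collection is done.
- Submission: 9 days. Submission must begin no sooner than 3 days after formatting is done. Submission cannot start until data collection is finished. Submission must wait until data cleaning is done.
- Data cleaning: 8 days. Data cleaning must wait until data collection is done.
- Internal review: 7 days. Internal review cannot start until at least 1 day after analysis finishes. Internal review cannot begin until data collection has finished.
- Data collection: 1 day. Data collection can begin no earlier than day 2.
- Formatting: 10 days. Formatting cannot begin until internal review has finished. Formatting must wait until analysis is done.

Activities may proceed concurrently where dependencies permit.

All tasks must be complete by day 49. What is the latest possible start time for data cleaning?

Submission must finish by day 49; it takes 9 days, so it must start by 49 − 9 = day 40.
Formatting must finish before submission (must start by day 40, minus 3-day gap → day 37). With a 10-day duration, formatting must start by 37 − 10 = day 27.
Internal review must finish before formatting (must start by day 27). With a 7-day duration, internal review must start by 27 − 7 = day 20.
For analysis: internal review (must start by day 20, minus 1-day gap → day 19); formatting (must start by day 27). The most restrictive is day 19; with a 1-day duration, analysis must start by day 18.
Data cleaning has several dependents: analysis (must start by day 18, minus 2-day gap → day 16); submission (must start by day 40). The earliest of those limits is day 16, so data cleaning must start by 16 − 8 = day 8.

8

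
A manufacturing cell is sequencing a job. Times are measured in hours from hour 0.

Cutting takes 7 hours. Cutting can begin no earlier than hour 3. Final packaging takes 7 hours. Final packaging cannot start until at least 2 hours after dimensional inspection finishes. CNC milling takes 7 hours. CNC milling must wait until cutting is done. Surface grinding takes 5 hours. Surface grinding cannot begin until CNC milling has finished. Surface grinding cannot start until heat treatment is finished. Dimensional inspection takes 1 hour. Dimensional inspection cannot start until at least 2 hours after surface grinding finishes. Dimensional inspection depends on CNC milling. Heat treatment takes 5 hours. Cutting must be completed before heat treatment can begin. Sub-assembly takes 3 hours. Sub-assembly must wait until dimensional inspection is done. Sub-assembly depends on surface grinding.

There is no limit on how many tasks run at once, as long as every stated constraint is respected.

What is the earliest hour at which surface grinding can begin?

17

Cutting waits on its own release at hour 3, so it starts at hour 3 and finishes at 3 + 7 = hour 10.
Heat treatment waits on cutting (finishes hour 10), so it starts at hour 10 and finishes at 10 + 5 = hour 15.
After cutting (finishes hour 10), CNC milling can start at hour 10 and finishes at hour 17.
Surface grinding waits on CNC milling (finishes hour 17); heat treatment (finishes hour 15). The latest of these is hour 17, which is the earliest surface grinding can start.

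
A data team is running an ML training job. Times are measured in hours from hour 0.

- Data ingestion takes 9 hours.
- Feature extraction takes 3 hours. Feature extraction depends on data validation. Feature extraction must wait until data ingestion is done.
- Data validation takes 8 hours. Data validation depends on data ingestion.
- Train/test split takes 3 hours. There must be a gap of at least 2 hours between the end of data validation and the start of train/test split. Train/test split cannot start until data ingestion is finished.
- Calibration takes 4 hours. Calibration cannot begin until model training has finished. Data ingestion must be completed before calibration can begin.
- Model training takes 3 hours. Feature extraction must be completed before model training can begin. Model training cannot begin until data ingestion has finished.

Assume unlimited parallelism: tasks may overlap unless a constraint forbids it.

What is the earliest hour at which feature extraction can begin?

Nothing blocks data ingestion, so it runs from hour 0 to hour 9.
Data validation cannot begin until data ingestion (finishes hour 9). It runs from hour 9 to 9 + 8 = hour 17.
Feature extraction waits on data validation (finishes hour 17); data ingestion (finishes hour 9). The latest of these is hour 17, which is the earliest feature extraction can start.

17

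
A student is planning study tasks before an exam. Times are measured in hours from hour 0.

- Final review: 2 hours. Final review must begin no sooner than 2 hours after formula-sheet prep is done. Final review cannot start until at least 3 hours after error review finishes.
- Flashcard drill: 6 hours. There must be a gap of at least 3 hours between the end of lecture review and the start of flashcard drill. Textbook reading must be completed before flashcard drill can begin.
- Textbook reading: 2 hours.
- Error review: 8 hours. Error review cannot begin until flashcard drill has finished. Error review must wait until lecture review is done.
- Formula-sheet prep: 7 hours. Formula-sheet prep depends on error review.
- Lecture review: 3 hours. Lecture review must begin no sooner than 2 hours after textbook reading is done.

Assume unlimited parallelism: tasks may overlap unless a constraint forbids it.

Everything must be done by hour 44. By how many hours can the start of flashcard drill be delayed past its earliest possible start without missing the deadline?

Textbook reading can start immediately at hour 0; it finishes at hour 2.
Lecture review cannot begin until textbook reading (finishes hour 2, plus 2-hour gap → hour 4). It runs from hour 4 to 4 + 3 = hour 7.
Flashcard drill has to wait for lecture review (finishes hour 7, plus 3-hour gap → hour 10); textbook reading (finishes hour 2). The latest of these is hour 10, so flashcard drill runs hour 10 to 10 + 6 = hour 16.

Working backward from the deadline:
To finish by hour 44, final review (duration 2) must start no later than hour 42.
Formula-sheet prep feeds into final review (must start by hour 42, minus 2-hour gap → hour 40); so formula-sheet prep must finish by hour 40 and therefore start by hour 33.
Error review feeds formula-sheet prep (must start by hour 33); final review (must start by hour 42, minus 3-hour gap → hour 39). Taking the minimum, error review must finish by hour 33 and start by 33 − 8 = hour 25.
Flashcard drill feeds into error review (must start by hour 25); so flashcard drill must finish by hour 25 and therefore start by hour 19.
So flashcard drill can start as early as hour 10 and as late as hour 19, giving 19 − 10 = 9 hours of slack.

9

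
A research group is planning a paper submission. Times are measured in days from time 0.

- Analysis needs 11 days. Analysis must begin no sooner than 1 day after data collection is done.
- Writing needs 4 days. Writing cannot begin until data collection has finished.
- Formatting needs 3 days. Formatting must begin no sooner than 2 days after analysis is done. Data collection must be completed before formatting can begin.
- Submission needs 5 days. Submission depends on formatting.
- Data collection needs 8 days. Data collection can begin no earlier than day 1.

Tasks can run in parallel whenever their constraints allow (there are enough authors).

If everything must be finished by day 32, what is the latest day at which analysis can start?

Submission must finish by day 32; it takes 5 days, so it must start by 32 − 5 = day 27.
Formatting has to be done before submission (must start by day 27). That means finishing by day 27, i.e. starting by 27 − 3 = day 24.
Since formatting (must start by day 24, minus 2-day gap → day 22) depends on it, analysis must finish by day 22. Backing off its 11-day duration gives a latest start of day 11.

11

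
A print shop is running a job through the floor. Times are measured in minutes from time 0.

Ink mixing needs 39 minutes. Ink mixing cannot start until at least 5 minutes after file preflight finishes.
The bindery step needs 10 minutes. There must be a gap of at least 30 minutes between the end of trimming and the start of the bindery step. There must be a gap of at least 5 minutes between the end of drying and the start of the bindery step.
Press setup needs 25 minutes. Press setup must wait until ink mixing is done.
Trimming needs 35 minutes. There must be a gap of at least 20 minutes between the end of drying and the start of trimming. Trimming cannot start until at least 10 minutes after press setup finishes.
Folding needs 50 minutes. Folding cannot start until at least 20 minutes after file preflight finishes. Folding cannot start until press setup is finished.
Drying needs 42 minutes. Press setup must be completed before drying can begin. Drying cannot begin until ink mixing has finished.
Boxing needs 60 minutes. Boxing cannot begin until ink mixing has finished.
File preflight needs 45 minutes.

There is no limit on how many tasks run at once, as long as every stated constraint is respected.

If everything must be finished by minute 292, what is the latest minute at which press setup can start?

Nothing follows the bindery step; the deadline of minute 292 is its only limit. It must start by 292 − 10 = minute 282.
Trimming must finish before the bindery step (must start by minute 282, minus 30-minute gap → minute 252). With a 35-minute duration, trimming must start by 252 − 35 = minute 217.
For drying: trimming (must start by minute 217, minus 20-minute gap → minute 197); the bindery step (must start by minute 282, minus 5-minute gap → minute 277). The most restrictive is minute 197; with a 42-minute duration, drying must start by minute 155.
To finish by minute 292, folding (duration 50) must start no later than minute 242.
Press setup must finish in time for drying (must start by minute 155); trimming (must start by minute 217, minus 10-minute gap → minute 207); folding (must start by minute 242). The tightest is minute 155, so press setup must start by 155 − 25 = minute 130.

130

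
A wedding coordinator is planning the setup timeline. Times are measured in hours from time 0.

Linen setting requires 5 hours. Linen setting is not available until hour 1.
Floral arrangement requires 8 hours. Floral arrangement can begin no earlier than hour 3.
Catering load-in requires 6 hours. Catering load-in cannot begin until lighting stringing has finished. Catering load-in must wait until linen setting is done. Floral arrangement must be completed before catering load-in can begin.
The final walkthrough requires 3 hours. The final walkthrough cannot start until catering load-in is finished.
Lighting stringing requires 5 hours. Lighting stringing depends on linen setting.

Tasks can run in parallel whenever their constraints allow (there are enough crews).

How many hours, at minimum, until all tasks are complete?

Floral arrangement cannot begin until its own release at hour 3. It runs from hour 3 to 3 + 8 = hour 11.
Linen setting cannot begin until its own release at hour 1. It runs from hour 1 to 1 + 5 = hour 6.
Lighting stringing cannot begin until linen setting (finishes hour 6). It runs from hour 6 to 6 + 5 = hour 11.
Catering load-in has to wait for lighting stringing (finishes hour 11); linen setting (finishes hour 6); floral arrangement (finishes hour 11). The latest of these is hour 11, so catering load-in runs hour 11 to 11 + 6 = hour 17.
The final walkthrough cannot begin until catering load-in (finishes hour 17). It runs from hour 17 to 17 + 3 = hour 20.
All tasks are finished once the last one completes. Finish times: Linen setting at 6, Floral arrangement at 11, Lighting stringing at 11, Catering load-in at 17, The final walkthrough at 20. The latest is hour 20.

20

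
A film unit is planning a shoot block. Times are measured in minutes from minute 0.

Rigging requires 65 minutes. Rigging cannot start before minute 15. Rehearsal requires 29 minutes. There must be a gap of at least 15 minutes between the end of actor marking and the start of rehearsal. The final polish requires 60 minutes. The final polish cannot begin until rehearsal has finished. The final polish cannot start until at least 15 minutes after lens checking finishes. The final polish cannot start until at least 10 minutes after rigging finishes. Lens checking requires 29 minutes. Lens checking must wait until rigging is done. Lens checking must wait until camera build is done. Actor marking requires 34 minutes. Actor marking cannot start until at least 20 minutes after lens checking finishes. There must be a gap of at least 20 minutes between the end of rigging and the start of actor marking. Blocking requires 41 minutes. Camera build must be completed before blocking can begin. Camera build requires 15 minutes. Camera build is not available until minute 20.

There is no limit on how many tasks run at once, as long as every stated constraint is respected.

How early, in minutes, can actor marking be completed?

Camera build cannot begin until its own release at minute 20. It runs from minute 20 to 20 + 15 = minute 35.
Rigging waits on its own release at minute 15, so it starts at minute 15 and finishes at 15 + 65 = minute 80.
Lens checking has to wait for rigging (finishes minute 80); camera build (finishes minute 35). The latest of these is minute 80, so lens checking runs minute 80 to 80 + 29 = minute 109.
For actor marking: lens checking (finishes minute 109, plus 20-minute gap → minute 129); rigging (finishes minute 80, plus 20-minute gap → minute 100). Taking the maximum gives a start of minute 129, and it finishes at 129 + 34 = minute 163.

163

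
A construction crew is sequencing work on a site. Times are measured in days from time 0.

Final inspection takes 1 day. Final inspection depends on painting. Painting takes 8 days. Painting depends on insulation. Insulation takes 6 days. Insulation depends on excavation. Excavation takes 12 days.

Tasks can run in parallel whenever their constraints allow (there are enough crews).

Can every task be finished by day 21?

Excavation can start immediately at day 0; it finishes at day 12.
Insulation cannot begin until excavation (finishes day 12). It runs from day 12 to 12 + 6 = day 18.
Painting waits on insulation (finishes day 18), so it starts at day 18 and finishes at 18 + 8 = day 26.
Final inspection cannot begin until painting (finishes day 26). It runs from day 26 to 26 + 1 = day 27.
The earliest everything can be done is day 27, which is after the deadline of 21, so it is not possible.

No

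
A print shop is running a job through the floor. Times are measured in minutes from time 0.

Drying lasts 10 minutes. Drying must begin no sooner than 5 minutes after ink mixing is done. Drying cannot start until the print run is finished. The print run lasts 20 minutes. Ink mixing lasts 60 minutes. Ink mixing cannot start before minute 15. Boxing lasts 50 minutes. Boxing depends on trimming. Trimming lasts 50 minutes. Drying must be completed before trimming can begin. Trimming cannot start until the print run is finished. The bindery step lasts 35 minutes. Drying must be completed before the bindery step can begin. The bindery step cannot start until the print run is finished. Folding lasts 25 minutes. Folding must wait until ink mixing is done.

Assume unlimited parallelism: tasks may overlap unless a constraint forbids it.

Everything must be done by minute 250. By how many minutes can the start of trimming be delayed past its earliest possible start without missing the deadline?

The print run can start immediately at minute 0; it finishes at minute 20.
Ink mixing waits on its own release at minute 15, so it starts at minute 15 and finishes at 15 + 60 = minute 75.
Drying has to wait for ink mixing (finishes minute 75, plus 5-minute gap → minute 80); the print run (finishes minute 20). The latest of these is minute 80, so drying runs minute 80 to 80 + 10 = minute 90.
Trimming has to wait for drying (finishes minute 90); the print run (finishes minute 20). The latest of these is minute 90, so trimming runs minute 90 to 90 + 50 = minute 140.

Working backward from the deadline:
Boxing must finish by minute 250; it takes 50 minutes, so it must start by 250 − 50 = minute 200.
Since boxing (must start by minute 200) depends on it, trimming must finish by minute 200. Backing off its 50-minute duration gives a latest start of minute 150.
So trimming can start as early as minute 90 and as late as minute 150, giving 150 − 90 = 60 minutes of slack.

60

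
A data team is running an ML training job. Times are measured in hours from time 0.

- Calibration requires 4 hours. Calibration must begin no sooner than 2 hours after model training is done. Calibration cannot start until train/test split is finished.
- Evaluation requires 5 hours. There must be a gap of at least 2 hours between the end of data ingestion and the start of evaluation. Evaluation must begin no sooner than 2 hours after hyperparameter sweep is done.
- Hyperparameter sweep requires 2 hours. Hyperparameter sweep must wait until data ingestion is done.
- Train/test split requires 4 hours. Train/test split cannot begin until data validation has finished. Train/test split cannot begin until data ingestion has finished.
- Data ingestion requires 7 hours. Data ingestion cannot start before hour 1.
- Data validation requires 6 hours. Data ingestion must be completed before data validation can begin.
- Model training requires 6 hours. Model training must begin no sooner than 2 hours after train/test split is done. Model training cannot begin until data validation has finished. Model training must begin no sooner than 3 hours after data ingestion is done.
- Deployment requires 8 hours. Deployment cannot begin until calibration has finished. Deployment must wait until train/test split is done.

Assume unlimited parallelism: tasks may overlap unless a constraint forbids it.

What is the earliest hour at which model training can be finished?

26

Data ingestion cannot begin until its own release at hour 1. It runs from hour 1 to 1 + 7 = hour 8.
Data validation cannot begin until data ingestion (finishes hour 8). It runs from hour 8 to 8 + 6 = hour 14.
Train/test split has to wait for data validation (finishes hour 14); data ingestion (finishes hour 8). The latest of these is hour 14, so train/test split runs hour 14 to 14 + 4 = hour 18.
Model training cannot start until train/test split (finishes hour 18, plus 2-hour gap → hour 20); data validation (finishes hour 14); data ingestion (finishes hour 8, plus 3-hour gap → hour 11). The controlling bound is hour 20, so model training finishes at 20 + 6 = hour 26.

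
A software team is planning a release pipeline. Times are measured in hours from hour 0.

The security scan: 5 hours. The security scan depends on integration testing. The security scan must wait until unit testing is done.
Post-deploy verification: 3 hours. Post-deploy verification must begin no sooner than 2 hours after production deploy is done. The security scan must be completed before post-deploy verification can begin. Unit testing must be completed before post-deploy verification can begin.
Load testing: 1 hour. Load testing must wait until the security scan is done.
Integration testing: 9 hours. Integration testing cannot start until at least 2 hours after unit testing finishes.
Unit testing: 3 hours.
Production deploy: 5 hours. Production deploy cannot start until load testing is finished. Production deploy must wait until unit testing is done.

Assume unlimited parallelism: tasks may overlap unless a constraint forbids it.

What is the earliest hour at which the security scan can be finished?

Unit testing can start immediately at hour 0; it finishes at hour 3.
Integration testing waits on unit testing (finishes hour 3, plus 2-hour gap → hour 5), so it starts at hour 5 and finishes at 5 + 9 = hour 14.
The security scan has to wait for integration testing (finishes hour 14); unit testing (finishes hour 3). The latest of these is hour 14, so the security scan runs hour 14 to 14 + 5 = hour 19.

19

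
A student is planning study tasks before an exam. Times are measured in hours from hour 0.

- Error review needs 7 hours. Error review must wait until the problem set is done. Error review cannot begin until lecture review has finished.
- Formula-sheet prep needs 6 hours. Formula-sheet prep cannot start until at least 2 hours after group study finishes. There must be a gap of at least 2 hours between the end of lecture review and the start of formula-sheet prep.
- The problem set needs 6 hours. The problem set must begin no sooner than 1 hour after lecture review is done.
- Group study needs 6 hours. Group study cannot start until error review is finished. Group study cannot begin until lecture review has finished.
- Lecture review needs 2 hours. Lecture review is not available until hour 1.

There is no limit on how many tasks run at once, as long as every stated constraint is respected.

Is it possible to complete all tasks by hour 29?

No

Lecture review cannot begin until its own release at hour 1. It runs from hour 1 to 1 + 2 = hour 3.
The problem set cannot begin until lecture review (finishes hour 3, plus 1-hour gap → hour 4). It runs from hour 4 to 4 + 6 = hour 10.
Error review needs all of the problem set (finishes hour 10); lecture review (finishes hour 3). That puts its earliest start at hour 10; it finishes at 10 + 7 = hour 17.
Group study cannot start until error review (finishes hour 17); lecture review (finishes hour 3). The controlling bound is hour 17, so group study finishes at 17 + 6 = hour 23.
Formula-sheet prep cannot start until group study (finishes hour 23, plus 2-hour gap → hour 25); lecture review (finishes hour 3, plus 2-hour gap → hour 5). The controlling bound is hour 25, so formula-sheet prep finishes at 25 + 6 = hour 31.
The earliest everything can be done is hour 31, which is after the deadline of 29, so it is not possible.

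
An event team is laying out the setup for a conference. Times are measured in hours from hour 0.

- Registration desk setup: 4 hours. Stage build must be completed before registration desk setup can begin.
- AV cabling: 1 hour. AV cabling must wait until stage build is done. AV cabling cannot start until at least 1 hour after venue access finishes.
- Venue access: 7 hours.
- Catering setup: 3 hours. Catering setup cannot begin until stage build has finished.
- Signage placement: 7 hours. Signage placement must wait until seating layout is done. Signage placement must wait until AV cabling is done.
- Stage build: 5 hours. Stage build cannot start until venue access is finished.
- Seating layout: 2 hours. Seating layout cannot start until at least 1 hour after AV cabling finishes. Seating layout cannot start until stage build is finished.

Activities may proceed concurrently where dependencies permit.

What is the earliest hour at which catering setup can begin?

Venue access can start immediately at hour 0; it finishes at hour 7.
After venue access (finishes hour 7), stage build can start at hour 7 and finishes at hour 12.
Catering setup waits on stage build (finishes hour 12), so the earliest it can start is hour 12.

12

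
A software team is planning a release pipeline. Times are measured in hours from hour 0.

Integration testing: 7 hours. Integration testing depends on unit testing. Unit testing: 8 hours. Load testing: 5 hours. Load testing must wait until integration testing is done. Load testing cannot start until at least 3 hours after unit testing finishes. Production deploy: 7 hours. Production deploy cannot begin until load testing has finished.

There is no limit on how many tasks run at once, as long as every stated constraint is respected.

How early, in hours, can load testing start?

Unit testing can start immediately at hour 0; it finishes at hour 8.
Integration testing waits on unit testing (finishes hour 8), so it starts at hour 8 and finishes at 8 + 7 = hour 15.
Load testing waits on integration testing (finishes hour 15); unit testing (finishes hour 8, plus 3-hour gap → hour 11). The latest of these is hour 15, which is the earliest load testing can start.

15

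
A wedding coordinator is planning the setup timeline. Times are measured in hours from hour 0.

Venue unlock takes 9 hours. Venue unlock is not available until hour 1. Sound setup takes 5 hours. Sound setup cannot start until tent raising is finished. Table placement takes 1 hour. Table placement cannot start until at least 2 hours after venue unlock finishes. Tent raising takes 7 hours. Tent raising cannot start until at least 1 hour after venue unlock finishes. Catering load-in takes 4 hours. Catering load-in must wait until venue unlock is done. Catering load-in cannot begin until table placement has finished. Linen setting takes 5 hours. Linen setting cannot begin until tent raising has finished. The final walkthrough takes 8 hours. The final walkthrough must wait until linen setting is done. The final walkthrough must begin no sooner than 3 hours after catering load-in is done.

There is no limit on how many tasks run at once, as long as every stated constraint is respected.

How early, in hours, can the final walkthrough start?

After its own release at hour 1, venue unlock can start at hour 1 and finishes at hour 10.
After venue unlock (finishes hour 10, plus 2-hour gap → hour 12), table placement can start at hour 12 and finishes at hour 13.
For catering load-in: venue unlock (finishes hour 10); table placement (finishes hour 13). Taking the maximum gives a start of hour 13, and it finishes at 13 + 4 = hour 17.
After venue unlock (finishes hour 10, plus 1-hour gap → hour 11), tent raising can start at hour 11 and finishes at hour 18.
Linen setting cannot begin until tent raising (finishes hour 18). It runs from hour 18 to 18 + 5 = hour 23.
The final walkthrough waits on linen setting (finishes hour 23); catering load-in (finishes hour 17, plus 3-hour gap → hour 20). The latest of these is hour 23, which is the earliest the final walkthrough can start.

23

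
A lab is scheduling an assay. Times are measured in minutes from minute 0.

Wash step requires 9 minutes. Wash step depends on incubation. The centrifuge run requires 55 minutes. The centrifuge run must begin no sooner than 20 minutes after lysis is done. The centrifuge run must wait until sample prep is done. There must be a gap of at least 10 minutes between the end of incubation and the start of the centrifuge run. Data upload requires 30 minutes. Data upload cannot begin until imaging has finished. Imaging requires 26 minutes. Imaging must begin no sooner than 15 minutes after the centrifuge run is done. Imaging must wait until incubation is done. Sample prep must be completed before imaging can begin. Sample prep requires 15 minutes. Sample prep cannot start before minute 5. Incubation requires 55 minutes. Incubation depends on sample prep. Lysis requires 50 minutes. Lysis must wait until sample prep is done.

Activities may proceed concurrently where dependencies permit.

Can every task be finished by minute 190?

After its own release at minute 5, sample prep can start at minute 5 and finishes at minute 20.
Incubation cannot begin until sample prep (finishes minute 20). It runs from minute 20 to 20 + 55 = minute 75.
Wash step cannot begin until incubation (finishes minute 75). It runs from minute 75 to 75 + 9 = minute 84.
Lysis cannot begin until sample prep (finishes minute 20). It runs from minute 20 to 20 + 50 = minute 70.
The centrifuge run needs all of lysis (finishes minute 70, plus 20-minute gap → minute 90); sample prep (finishes minute 20); incubation (finishes minute 75, plus 10-minute gap → minute 85). That puts its earliest start at minute 90; it finishes at 90 + 55 = minute 145.
For imaging: the centrifuge run (finishes minute 145, plus 15-minute gap → minute 160); incubation (finishes minute 75); sample prep (finishes minute 20). Taking the maximum gives a start of minute 160, and it finishes at 160 + 26 = minute 186.
Data upload cannot begin until imaging (finishes minute 186). It runs from minute 186 to 186 + 30 = minute 216.
The earliest everything can be done is minute 216, which is after the deadline of 190, so it is not possible.

No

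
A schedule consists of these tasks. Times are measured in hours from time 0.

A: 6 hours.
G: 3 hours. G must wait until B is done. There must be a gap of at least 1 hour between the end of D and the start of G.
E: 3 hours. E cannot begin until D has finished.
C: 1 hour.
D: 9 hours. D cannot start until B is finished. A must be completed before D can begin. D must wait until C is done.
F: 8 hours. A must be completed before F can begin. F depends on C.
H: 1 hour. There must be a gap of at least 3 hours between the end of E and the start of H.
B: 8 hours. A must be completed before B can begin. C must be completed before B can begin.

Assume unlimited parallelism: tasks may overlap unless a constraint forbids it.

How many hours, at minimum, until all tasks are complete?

C has no prerequisites, so it starts at hour 0 and finishes at hour 1.
A has no prerequisites, so it starts at hour 0 and finishes at hour 6.
For F: A (finishes hour 6); C (finishes hour 1). Taking the maximum gives a start of hour 6, and it finishes at 6 + 8 = hour 14.
B has to wait for A (finishes hour 6); C (finishes hour 1). The latest of these is hour 6, so B runs hour 6 to 6 + 8 = hour 14.
D cannot start until B (finishes hour 14); A (finishes hour 6); C (finishes hour 1). The controlling bound is hour 14, so D finishes at 14 + 9 = hour 23.
G has to wait for B (finishes hour 14); D (finishes hour 23, plus 1-hour gap → hour 24). The latest of these is hour 24, so G runs hour 24 to 24 + 3 = hour 27.
E waits on D (finishes hour 23), so it starts at hour 23 and finishes at 23 + 3 = hour 26.
After E (finishes hour 26, plus 3-hour gap → hour 29), H can start at hour 29 and finishes at hour 30.
All tasks are finished once the last one completes. Finish times: A at 6, B at 14, C at 1, D at 23, E at 26, F at 14, G at 27, H at 30. The latest is hour 30.

30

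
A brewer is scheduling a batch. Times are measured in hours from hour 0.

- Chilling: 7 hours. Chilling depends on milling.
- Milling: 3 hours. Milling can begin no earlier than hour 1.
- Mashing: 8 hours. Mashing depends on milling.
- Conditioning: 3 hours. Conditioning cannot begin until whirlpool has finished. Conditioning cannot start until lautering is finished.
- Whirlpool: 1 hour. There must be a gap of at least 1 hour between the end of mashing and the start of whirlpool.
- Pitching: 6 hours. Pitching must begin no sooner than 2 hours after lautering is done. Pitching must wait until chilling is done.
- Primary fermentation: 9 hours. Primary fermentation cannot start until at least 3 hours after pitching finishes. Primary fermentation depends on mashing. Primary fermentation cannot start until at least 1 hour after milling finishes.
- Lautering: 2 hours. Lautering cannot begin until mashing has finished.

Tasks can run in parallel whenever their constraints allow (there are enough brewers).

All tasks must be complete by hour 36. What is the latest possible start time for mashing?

6

Primary fermentation must finish by hour 36; it takes 9 hours, so it must start by 36 − 9 = hour 27.
Since primary fermentation (must start by hour 27, minus 3-hour gap → hour 24) depends on it, pitching must finish by hour 24. Backing off its 6-hour duration gives a latest start of hour 18.
Conditioning has no dependents, so it just needs to finish by hour 36. Starting by 36 − 3 = hour 33 achieves that.
Lautering feeds pitching (must start by hour 18, minus 2-hour gap → hour 16); conditioning (must start by hour 33). Taking the minimum, lautering must finish by hour 16 and start by 16 − 2 = hour 14.
Whirlpool must finish before conditioning (must start by hour 33). With a 1-hour duration, whirlpool must start by 33 − 1 = hour 32.
Mashing feeds lautering (must start by hour 14); whirlpool (must start by hour 32, minus 1-hour gap → hour 31); primary fermentation (must start by hour 27). Taking the minimum, mashing must finish by hour 14 and start by 14 − 8 = hour 6.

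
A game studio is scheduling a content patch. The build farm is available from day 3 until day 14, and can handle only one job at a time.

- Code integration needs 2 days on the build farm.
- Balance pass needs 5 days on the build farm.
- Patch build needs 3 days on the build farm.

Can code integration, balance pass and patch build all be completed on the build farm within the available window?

The build farm window is 14 − 3 = 11 days.
Running back to back, the jobs need 2 + 5 + 3 = 10 days on the build farm.
Since 10 ≤ 11, they fit within the window.

Yes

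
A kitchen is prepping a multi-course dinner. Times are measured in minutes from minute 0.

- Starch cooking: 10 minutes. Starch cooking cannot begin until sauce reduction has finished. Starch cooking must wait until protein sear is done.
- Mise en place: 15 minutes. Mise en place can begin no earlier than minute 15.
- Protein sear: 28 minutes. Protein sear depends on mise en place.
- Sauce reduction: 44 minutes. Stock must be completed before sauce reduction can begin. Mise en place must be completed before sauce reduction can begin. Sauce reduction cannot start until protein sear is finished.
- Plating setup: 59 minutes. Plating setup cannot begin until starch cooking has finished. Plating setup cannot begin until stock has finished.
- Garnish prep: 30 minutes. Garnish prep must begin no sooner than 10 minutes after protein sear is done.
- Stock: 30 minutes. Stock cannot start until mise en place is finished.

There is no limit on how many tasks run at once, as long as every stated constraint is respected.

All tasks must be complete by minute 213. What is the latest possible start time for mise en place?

55

Plating setup must finish by minute 213; it takes 59 minutes, so it must start by 213 − 59 = minute 154.
Starch cooking has to be done before plating setup (must start by minute 154). That means finishing by minute 154, i.e. starting by 154 − 10 = minute 144.
Sauce reduction has to be done before starch cooking (must start by minute 144). That means finishing by minute 144, i.e. starting by 144 − 44 = minute 100.
For stock: sauce reduction (must start by minute 100); plating setup (must start by minute 154). The most restrictive is minute 100; with a 30-minute duration, stock must start by minute 70.
Garnish prep must finish by minute 213; it takes 30 minutes, so it must start by 213 − 30 = minute 183.
For protein sear: sauce reduction (must start by minute 100); starch cooking (must start by minute 144); garnish prep (must start by minute 183, minus 10-minute gap → minute 173). The most restrictive is minute 100; with a 28-minute duration, protein sear must start by minute 72.
Mise en place has several dependents: stock (must start by minute 70); protein sear (must start by minute 72); sauce reduction (must start by minute 100). The earliest of those limits is minute 70, so mise en place must start by 70 − 15 = minute 55.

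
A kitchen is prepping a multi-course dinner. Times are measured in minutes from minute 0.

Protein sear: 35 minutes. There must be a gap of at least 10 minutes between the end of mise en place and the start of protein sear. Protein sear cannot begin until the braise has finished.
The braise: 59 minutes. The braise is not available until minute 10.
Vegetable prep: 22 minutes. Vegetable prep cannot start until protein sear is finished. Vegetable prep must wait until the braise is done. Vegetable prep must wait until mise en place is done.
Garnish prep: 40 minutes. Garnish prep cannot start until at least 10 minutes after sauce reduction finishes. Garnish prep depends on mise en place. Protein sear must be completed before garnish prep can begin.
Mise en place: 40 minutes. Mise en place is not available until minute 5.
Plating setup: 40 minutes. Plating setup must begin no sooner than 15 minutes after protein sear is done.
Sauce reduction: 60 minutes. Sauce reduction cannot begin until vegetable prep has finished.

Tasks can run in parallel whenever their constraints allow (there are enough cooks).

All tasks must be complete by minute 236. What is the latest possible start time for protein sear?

69

To finish by minute 236, garnish prep (duration 40) must start no later than minute 196.
Since garnish prep (must start by minute 196, minus 10-minute gap → minute 186) depends on it, sauce reduction must finish by minute 186. Backing off its 60-minute duration gives a latest start of minute 126.
Since sauce reduction (must start by minute 126) depends on it, vegetable prep must finish by minute 126. Backing off its 22-minute duration gives a latest start of minute 104.
Plating setup has no dependents, so it just needs to finish by minute 236. Starting by 236 − 40 = minute 196 achieves that.
Protein sear must finish in time for vegetable prep (must start by minute 104); plating setup (must start by minute 196, minus 15-minute gap → minute 181); garnish prep (must start by minute 196). The tightest is minute 104, so protein sear must start by 104 − 35 = minute 69.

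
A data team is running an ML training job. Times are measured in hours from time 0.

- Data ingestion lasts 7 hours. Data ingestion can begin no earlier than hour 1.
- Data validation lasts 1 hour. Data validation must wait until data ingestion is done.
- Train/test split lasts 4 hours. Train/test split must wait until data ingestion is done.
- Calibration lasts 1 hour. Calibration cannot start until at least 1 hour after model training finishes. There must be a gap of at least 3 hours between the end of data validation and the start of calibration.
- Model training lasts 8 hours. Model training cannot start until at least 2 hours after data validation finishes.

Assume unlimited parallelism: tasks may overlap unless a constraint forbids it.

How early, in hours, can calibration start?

Data ingestion waits on its own release at hour 1, so it starts at hour 1 and finishes at 1 + 7 = hour 8.
Data validation cannot begin until data ingestion (finishes hour 8). It runs from hour 8 to 8 + 1 = hour 9.
Model training cannot begin until data validation (finishes hour 9, plus 2-hour gap → hour 11). It runs from hour 11 to 11 + 8 = hour 19.
Calibration waits on model training (finishes hour 19, plus 1-hour gap → hour 20); data validation (finishes hour 9, plus 3-hour gap → hour 12). The latest of these is hour 20, which is the earliest calibration can start.

20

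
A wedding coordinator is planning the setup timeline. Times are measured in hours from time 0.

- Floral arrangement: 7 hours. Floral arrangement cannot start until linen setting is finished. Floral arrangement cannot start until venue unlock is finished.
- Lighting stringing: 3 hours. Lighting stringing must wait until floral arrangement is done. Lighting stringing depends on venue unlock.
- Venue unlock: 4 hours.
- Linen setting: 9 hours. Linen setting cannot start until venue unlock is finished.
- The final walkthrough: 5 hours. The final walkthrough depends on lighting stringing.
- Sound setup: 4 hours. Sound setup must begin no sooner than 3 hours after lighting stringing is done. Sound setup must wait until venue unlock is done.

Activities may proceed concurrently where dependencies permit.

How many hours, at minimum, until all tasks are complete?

Venue unlock can start immediately at hour 0; it finishes at hour 4.
Linen setting waits on venue unlock (finishes hour 4), so it starts at hour 4 and finishes at 4 + 9 = hour 13.
Floral arrangement cannot start until linen setting (finishes hour 13); venue unlock (finishes hour 4). The controlling bound is hour 13, so floral arrangement finishes at 13 + 7 = hour 20.
For lighting stringing: floral arrangement (finishes hour 20); venue unlock (finishes hour 4). Taking the maximum gives a start of hour 20, and it finishes at 20 + 3 = hour 23.
After lighting stringing (finishes hour 23), the final walkthrough can start at hour 23 and finishes at hour 28.
Sound setup has to wait for lighting stringing (finishes hour 23, plus 3-hour gap → hour 26); venue unlock (finishes hour 4). The latest of these is hour 26, so sound setup runs hour 26 to 26 + 4 = hour 30.
All tasks are finished once the last one completes. Finish times: Venue unlock at 4, Linen setting at 13, Floral arrangement at 20, Lighting stringing at 23, Sound setup at 30, The final walkthrough at 28. The latest is hour 30.

30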